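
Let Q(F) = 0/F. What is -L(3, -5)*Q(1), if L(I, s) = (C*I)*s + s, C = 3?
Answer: 0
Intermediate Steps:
L(I, s) = s + 3*I*s (L(I, s) = (3*I)*s + s = 3*I*s + s = s + 3*I*s)
Q(F) = 0
-L(3, -5)*Q(1) = -(-5*(1 + 3*3))*0 = -(-5*(1 + 9))*0 = -(-5*10)*0 = -(-50)*0 = -1*0 = 0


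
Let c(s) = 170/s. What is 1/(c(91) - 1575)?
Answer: -91/143155 ≈ -0.00063567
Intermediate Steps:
1/(c(91) - 1575) = 1/(170/91 - 1575) = 1/(-143155/91) = -91/143155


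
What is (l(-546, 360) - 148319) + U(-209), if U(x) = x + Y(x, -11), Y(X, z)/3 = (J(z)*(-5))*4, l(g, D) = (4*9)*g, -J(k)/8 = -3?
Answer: -169624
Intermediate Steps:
J(k) = 24 (J(k) = -8*(-3) = 24)
l(g, D) = 36*g
Y(X, z) = -1440 (Y(X, z) = 3*((24*(-5))*4) = 3*(-120*4) = 3*(-480) = -1440)
U(x) = -1440 + x (U(x) = x - 1440 = -1440 + x)
(l(-546, 360) - 148319) + U(-209) = (36*(-546) - 148319) + (-1440 - 209) = (-19656 - 148319) - 1649 = -167975 - 1649 = -169624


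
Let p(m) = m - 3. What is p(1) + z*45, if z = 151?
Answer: 6793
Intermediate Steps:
p(m) = -3 + m
p(1) + z*45 = (-3 + 1) + 151*45 = -2 + 6795 = 6793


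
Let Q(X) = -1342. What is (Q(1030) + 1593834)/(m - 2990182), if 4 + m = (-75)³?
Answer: -1592492/3412061 ≈ -0.46672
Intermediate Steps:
m = -421879 (m = -4 + (-75)³ = -4 - 421875 = -421879)
(Q(1030) + 1593834)/(m - 2990182) = (-1342 + 1593834)/(-421879 - 2990182) = 1592492/(-3412061) = 1592492*(-1/3412061) = -1592492/3412061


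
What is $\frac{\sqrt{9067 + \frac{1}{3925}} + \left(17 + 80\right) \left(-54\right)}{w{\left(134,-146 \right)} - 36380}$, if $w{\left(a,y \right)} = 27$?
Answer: $\frac{5238}{36353} - \frac{2 \sqrt{1396828058}}{28537105} \approx 0.14147$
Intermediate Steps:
$\frac{\sqrt{9067 + \frac{1}{3925}} + \left(17 + 80\right) \left(-54\right)}{w{\left(134,-146 \right)} - 36380} = \frac{\sqrt{9067 + \frac{1}{3925}} + \left(17 + 80\right) \left(-54\right)}{27 - 36380} = \frac{\sqrt{9067 + \frac{1}{3925}} + 97 \left(-54\right)}{-36353} = \left(\sqrt{\frac{35587976}{3925}} - 5238\right) \left(- \frac{1}{36353}\right) = \left(\frac{2 \sqrt{1396828058}}{785} - 5238\right) \left(- \frac{1}{36353}\right) = \left(-5238 + \frac{2 \sqrt{1396828058}}{785}\right) \left(- \frac{1}{36353}\right) = \frac{5238}{36353} - \frac{2 \sqrt{1396828058}}{28537105}$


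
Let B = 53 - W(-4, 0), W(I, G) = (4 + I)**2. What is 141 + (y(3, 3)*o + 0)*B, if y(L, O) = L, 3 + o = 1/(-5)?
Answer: -1839/5 ≈ -367.80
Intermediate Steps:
o = -16/5 (o = -3 + 1/(-5) = -3 + 1*(-1/5) = -3 - 1/5 = -16/5 ≈ -3.2000)
B = 53 (B = 53 - (4 - 4)**2 = 53 - 1*0**2 = 53 - 1*0 = 53 + 0 = 53)
141 + (y(3, 3)*o + 0)*B = 141 + (3*(-16/5) + 0)*53 = 141 + (-48/5 + 0)*53 = 141 - 48/5*53 = 141 - 2544/5 = -1839/5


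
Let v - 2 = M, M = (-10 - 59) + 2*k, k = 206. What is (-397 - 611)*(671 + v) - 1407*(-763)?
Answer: 49413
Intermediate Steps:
M = 343 (M = (-10 - 59) + 2*206 = -69 + 412 = 343)
v = 345 (v = 2 + 343 = 345)
(-397 - 611)*(671 + v) - 1407*(-763) = (-397 - 611)*(671 + 345) - 1407*(-763) = -1008*1016 + 1073541 = -1024128 + 1073541 = 49413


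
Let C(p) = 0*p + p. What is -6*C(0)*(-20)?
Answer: 0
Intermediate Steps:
C(p) = p (C(p) = 0 + p = p)
-6*C(0)*(-20) = -6*0*(-20) = 0*(-20) = 0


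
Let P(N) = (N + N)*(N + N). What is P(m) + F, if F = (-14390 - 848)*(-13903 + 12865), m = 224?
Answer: 16017748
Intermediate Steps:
P(N) = 4*N**2 (P(N) = (2*N)*(2*N) = 4*N**2)
F = 15817044 (F = -15238*(-1038) = 15817044)
P(m) + F = 4*224**2 + 15817044 = 4*50176 + 15817044 = 200704 + 15817044 = 16017748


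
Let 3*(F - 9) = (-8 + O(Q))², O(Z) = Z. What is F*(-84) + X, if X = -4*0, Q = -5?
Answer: -5488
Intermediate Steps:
X = 0
F = 196/3 (F = 9 + (-8 - 5)²/3 = 9 + (⅓)*(-13)² = 9 + (⅓)*169 = 9 + 169/3 = 196/3 ≈ 65.333)
F*(-84) + X = (196/3)*(-84) + 0 = -5488 + 0 = -5488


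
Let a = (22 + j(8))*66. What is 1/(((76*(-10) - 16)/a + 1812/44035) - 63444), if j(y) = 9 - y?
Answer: -33422565/2120476924132 ≈ -1.5762e-5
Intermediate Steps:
a = 1518 (a = (22 + (9 - 1*8))*66 = (22 + (9 - 8))*66 = (22 + 1)*66 = 23*66 = 1518)
1/(((76*(-10) - 16)/a + 1812/44035) - 63444) = 1/(((76*(-10) - 16)/1518 + 1812/44035) - 63444) = 1/(((-760 - 16)*(1/1518) + 1812*(1/44035)) - 63444) = 1/((-776*1/1518 + 1812/44035) - 63444) = 1/((-388/759 + 1812/44035) - 63444) = 1/(-15710272/33422565 - 63444) = 1/(-2120476924132/33422565) = -33422565/2120476924132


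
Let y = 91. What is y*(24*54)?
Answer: 117936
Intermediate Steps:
y*(24*54) = 91*(24*54) = 91*1296 = 117936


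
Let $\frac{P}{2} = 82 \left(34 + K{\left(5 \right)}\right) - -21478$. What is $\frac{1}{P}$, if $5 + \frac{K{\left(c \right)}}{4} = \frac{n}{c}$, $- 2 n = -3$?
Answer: $\frac{5}{227244} \approx 2.2003 \cdot 10^{-5}$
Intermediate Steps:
$n = \frac{3}{2}$ ($n = \left(- \frac{1}{2}\right) \left(-3\right) = \frac{3}{2} \approx 1.5$)
$K{\left(c \right)} = -20 + \frac{6}{c}$ ($K{\left(c \right)} = -20 + 4 \frac{3}{2 c} = -20 + \frac{6}{c}$)
$P = \frac{227244}{5}$ ($P = 2 \left(82 \left(34 - \left(20 - \frac{6}{5}\right)\right) - -21478\right) = 2 \left(82 \left(34 + \left(-20 + 6 \cdot \frac{1}{5}\right)\right) + 21478\right) = 2 \left(82 \left(34 + \left(-20 + \frac{6}{5}\right)\right) + 21478\right) = 2 \left(82 \left(34 - \frac{94}{5}\right) + 21478\right) = 2 \left(82 \cdot \frac{76}{5} + 21478\right) = 2 \left(\frac{6232}{5} + 21478\right) = 2 \cdot \frac{113622}{5} = \frac{227244}{5} \approx 45449.0$)
$\frac{1}{P} = \frac{1}{\frac{227244}{5}} = \frac{5}{227244}$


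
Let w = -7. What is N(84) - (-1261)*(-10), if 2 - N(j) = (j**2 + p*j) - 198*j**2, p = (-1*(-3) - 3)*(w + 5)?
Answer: 1377424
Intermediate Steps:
p = 0 (p = (-1*(-3) - 3)*(-7 + 5) = (3 - 3)*(-2) = 0*(-2) = 0)
N(j) = 2 + 197*j**2 (N(j) = 2 - ((j**2 + 0*j) - 198*j**2) = 2 - ((j**2 + 0) - 198*j**2) = 2 - (j**2 - 198*j**2) = 2 - (-197)*j**2 = 2 + 197*j**2)
N(84) - (-1261)*(-10) = (2 + 197*84**2) - (-1261)*(-10) = (2 + 197*7056) - 1*12610 = (2 + 1390032) - 12610 = 1390034 - 12610 = 1377424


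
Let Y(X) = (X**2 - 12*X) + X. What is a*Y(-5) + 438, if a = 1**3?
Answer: 518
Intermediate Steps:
a = 1
Y(X) = X**2 - 11*X
a*Y(-5) + 438 = 1*(-5*(-11 - 5)) + 438 = 1*(-5*(-16)) + 438 = 1*80 + 438 = 80 + 438 = 518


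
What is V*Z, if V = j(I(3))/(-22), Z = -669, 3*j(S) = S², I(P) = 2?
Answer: 446/11 ≈ 40.545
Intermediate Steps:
j(S) = S²/3
V = -2/33 (V = ((⅓)*2²)/(-22) = ((⅓)*4)*(-1/22) = (4/3)*(-1/22) = -2/33 ≈ -0.060606)
V*Z = -2/33*(-669) = 446/11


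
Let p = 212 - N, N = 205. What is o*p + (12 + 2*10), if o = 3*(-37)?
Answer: -745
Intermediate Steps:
p = 7 (p = 212 - 1*205 = 212 - 205 = 7)
o = -111
o*p + (12 + 2*10) = -111*7 + (12 + 2*10) = -777 + (12 + 20) = -777 + 32 = -745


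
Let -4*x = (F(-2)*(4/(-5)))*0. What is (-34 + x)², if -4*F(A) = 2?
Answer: 1156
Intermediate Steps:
F(A) = -½ (F(A) = -¼*2 = -½)
x = 0 (x = -(-2/(-5))*0/4 = -(-2*(-1)/5)*0/4 = -(-½*(-⅘))*0/4 = -0/10 = -¼*0 = 0)
(-34 + x)² = (-34 + 0)² = (-34)² = 1156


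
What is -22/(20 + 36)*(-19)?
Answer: 209/28 ≈ 7.4643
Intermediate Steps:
-22/(20 + 36)*(-19) = -22/56*(-19) = -22*1/56*(-19) = -11/28*(-19) = 209/28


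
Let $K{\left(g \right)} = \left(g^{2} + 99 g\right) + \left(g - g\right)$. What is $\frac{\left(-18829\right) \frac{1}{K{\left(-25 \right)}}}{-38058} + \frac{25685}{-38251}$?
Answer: $- \frac{1809131728579}{2693149632300} \approx -0.67175$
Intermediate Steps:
$K{\left(g \right)} = g^{2} + 99 g$ ($K{\left(g \right)} = \left(g^{2} + 99 g\right) + 0 = g^{2} + 99 g$)
$\frac{\left(-18829\right) \frac{1}{K{\left(-25 \right)}}}{-38058} + \frac{25685}{-38251} = \frac{\left(-18829\right) \frac{1}{\left(-25\right) \left(99 - 25\right)}}{-38058} + \frac{25685}{-38251} = - \frac{18829}{\left(-25\right) 74} \left(- \frac{1}{38058}\right) + 25685 \left(- \frac{1}{38251}\right) = - \frac{18829}{-1850} \left(- \frac{1}{38058}\right) - \frac{25685}{38251} = \left(-18829\right) \left(- \frac{1}{1850}\right) \left(- \frac{1}{38058}\right) - \frac{25685}{38251} = \frac{18829}{1850} \left(- \frac{1}{38058}\right) - \frac{25685}{38251} = - \frac{18829}{70407300} - \frac{25685}{38251} = - \frac{1809131728579}{2693149632300}$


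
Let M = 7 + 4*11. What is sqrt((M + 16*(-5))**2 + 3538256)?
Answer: 3*sqrt(393233) ≈ 1881.2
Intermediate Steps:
M = 51 (M = 7 + 44 = 51)
sqrt((M + 16*(-5))**2 + 3538256) = sqrt((51 + 16*(-5))**2 + 3538256) = sqrt((51 - 80)**2 + 3538256) = sqrt((-29)**2 + 3538256) = sqrt(841 + 3538256) = sqrt(3539097) = 3*sqrt(393233)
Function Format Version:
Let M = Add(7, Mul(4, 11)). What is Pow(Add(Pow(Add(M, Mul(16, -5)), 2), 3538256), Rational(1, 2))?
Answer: Mul(3, Pow(393233, Rational(1, 2))) ≈ 1881.2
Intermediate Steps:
M = 51 (M = Add(7, 44) = 51)
Pow(Add(Pow(Add(M, Mul(16, -5)), 2), 3538256), Rational(1, 2)) = Pow(Add(Pow(Add(51, Mul(16, -5)), 2), 3538256), Rational(1, 2)) = Pow(Add(Pow(Add(51, -80), 2), 3538256), Rational(1, 2)) = Pow(Add(Pow(-29, 2), 3538256), Rational(1, 2)) = Pow(Add(841, 3538256), Rational(1, 2)) = Pow(3539097, Rational(1, 2)) = Mul(3, Pow(393233, Rational(1, 2)))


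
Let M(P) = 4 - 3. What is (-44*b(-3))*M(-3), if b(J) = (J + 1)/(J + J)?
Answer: -44/3 ≈ -14.667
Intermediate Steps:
M(P) = 1
b(J) = (1 + J)/(2*J) (b(J) = (1 + J)/((2*J)) = (1 + J)*(1/(2*J)) = (1 + J)/(2*J))
(-44*b(-3))*M(-3) = -22*(1 - 3)/(-3)*1 = -22*(-1)*(-2)/3*1 = -44*1/3*1 = -44/3*1 = -44/3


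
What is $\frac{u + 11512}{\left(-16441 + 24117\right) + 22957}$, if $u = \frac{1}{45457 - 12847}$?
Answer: $\frac{375406321}{998942130} \approx 0.3758$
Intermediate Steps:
$u = \frac{1}{32610} \approx 3.0665 \cdot 10^{-5}$
$\frac{u + 11512}{\left(-16441 + 24117\right) + 22957} = \frac{\frac{1}{32610} + 11512}{\left(-16441 + 24117\right) + 22957} = \frac{375406321}{32610 \left(7676 + 22957\right)} = \frac{375406321}{32610 \cdot 30633} = \frac{375406321}{32610} \cdot \frac{1}{30633} = \frac{375406321}{998942130}$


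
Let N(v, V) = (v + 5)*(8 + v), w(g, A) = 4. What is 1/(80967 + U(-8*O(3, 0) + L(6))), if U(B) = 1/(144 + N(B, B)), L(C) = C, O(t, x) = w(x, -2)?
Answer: 522/42264775 ≈ 1.2351e-5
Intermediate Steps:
O(t, x) = 4
N(v, V) = (5 + v)*(8 + v)
U(B) = 1/(184 + B**2 + 13*B) (U(B) = 1/(144 + (40 + B**2 + 13*B)) = 1/(184 + B**2 + 13*B))
1/(80967 + U(-8*O(3, 0) + L(6))) = 1/(80967 + 1/(184 + (-8*4 + 6)**2 + 13*(-8*4 + 6))) = 1/(80967 + 1/(184 + (-32 + 6)**2 + 13*(-32 + 6))) = 1/(80967 + 1/(184 + (-26)**2 + 13*(-26))) = 1/(80967 + 1/(184 + 676 - 338)) = 1/(80967 + 1/522) = 1/(42264775/522) = 522/42264775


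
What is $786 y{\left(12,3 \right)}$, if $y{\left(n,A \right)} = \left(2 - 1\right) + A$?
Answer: $3144$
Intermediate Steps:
$y{\left(n,A \right)} = 1 + A$
$786 y{\left(12,3 \right)} = 786 \left(1 + 3\right) = 786 \cdot 4 = 3144$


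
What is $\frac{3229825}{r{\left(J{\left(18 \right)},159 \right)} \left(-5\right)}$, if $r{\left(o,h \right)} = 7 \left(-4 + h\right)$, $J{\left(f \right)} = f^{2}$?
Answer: $- \frac{129193}{217} \approx -595.36$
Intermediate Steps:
$r{\left(o,h \right)} = -28 + 7 h$
$\frac{3229825}{r{\left(J{\left(18 \right)},159 \right)} \left(-5\right)} = \frac{3229825}{\left(-28 + 7 \cdot 159\right) \left(-5\right)} = \frac{3229825}{\left(-28 + 1113\right) \left(-5\right)} = \frac{3229825}{1085 \left(-5\right)} = \frac{3229825}{-5425} = 3229825 \left(- \frac{1}{5425}\right) = - \frac{129193}{217}$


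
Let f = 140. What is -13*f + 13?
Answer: -1807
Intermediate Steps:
-13*f + 13 = -13*140 + 13 = -1820 + 13 = -1807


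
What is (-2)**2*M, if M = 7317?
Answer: 29268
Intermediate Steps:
(-2)**2*M = (-2)**2*7317 = 4*7317 = 29268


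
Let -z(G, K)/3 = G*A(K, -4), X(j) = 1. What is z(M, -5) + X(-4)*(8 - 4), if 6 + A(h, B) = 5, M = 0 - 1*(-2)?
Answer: 10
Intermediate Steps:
M = 2 (M = 0 + 2 = 2)
A(h, B) = -1 (A(h, B) = -6 + 5 = -1)
z(G, K) = 3*G (z(G, K) = -3*G*(-1) = -(-3)*G = 3*G)
z(M, -5) + X(-4)*(8 - 4) = 3*2 + 1*(8 - 4) = 6 + 1*4 = 6 + 4 = 10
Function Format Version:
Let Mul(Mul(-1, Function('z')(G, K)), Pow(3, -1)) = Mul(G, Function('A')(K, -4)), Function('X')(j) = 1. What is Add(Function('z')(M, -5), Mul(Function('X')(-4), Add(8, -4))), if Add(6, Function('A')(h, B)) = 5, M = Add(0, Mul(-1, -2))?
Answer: 10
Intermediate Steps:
M = 2 (M = Add(0, 2) = 2)
Function('A')(h, B) = -1 (Function('A')(h, B) = Add(-6, 5) = -1)
Function('z')(G, K) = Mul(3, G) (Function('z')(G, K) = Mul(-3, Mul(G, -1)) = Mul(-3, Mul(-1, G)) = Mul(3, G))
Add(Function('z')(M, -5), Mul(Function('X')(-4), Add(8, -4))) = Add(Mul(3, 2), Mul(1, Add(8, -4))) = Add(6, Mul(1, 4)) = Add(6, 4) = 10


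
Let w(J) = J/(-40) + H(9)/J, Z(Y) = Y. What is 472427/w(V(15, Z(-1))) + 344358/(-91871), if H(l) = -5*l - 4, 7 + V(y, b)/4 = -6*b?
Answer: 66766289378/1745549 ≈ 38249.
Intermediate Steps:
V(y, b) = -28 - 24*b (V(y, b) = -28 + 4*(-6*b) = -28 - 24*b)
H(l) = -4 - 5*l
w(J) = -49/J - J/40 (w(J) = J/(-40) + (-4 - 5*9)/J = J*(-1/40) + (-4 - 45)/J = -J/40 - 49/J = -49/J - J/40)
472427/w(V(15, Z(-1))) + 344358/(-91871) = 472427/(-49/(-28 - 24*(-1)) - (-28 - 24*(-1))/40) + 344358/(-91871) = 472427/(-49/(-28 + 24) - (-28 + 24)/40) + 344358*(-1/91871) = 472427/(-49/(-4) - 1/40*(-4)) - 344358/91871 = 472427/(-49*(-1/4) + 1/10) - 344358/91871 = 472427/(49/4 + 1/10) - 344358/91871 = 472427/(247/20) - 344358/91871 = 472427*(20/247) - 344358/91871 = 9448540/247 - 344358/91871 = 66766289378/1745549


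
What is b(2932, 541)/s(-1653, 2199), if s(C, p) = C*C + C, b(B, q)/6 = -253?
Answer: -253/455126 ≈ -0.00055589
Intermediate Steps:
b(B, q) = -1518 (b(B, q) = 6*(-253) = -1518)
s(C, p) = C + C² (s(C, p) = C² + C = C + C²)
b(2932, 541)/s(-1653, 2199) = -1518*(-1/(1653*(1 - 1653))) = -1518/((-1653*(-1652))) = -1518/2730756 = -1518*1/2730756 = -253/455126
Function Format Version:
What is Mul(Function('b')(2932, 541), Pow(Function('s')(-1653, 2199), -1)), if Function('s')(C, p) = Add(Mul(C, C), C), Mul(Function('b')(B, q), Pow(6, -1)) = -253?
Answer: Rational(-253, 455126) ≈ -0.00055589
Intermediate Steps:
Function('b')(B, q) = -1518 (Function('b')(B, q) = Mul(6, -253) = -1518)
Function('s')(C, p) = Add(C, Pow(C, 2)) (Function('s')(C, p) = Add(Pow(C, 2), C) = Add(C, Pow(C, 2)))
Mul(Function('b')(2932, 541), Pow(Function('s')(-1653, 2199), -1)) = Mul(-1518, Pow(Mul(-1653, Add(1, -1653)), -1)) = Mul(-1518, Pow(Mul(-1653, -1652), -1)) = Mul(-1518, Pow(2730756, -1)) = Mul(-1518, Rational(1, 2730756)) = Rational(-253, 455126)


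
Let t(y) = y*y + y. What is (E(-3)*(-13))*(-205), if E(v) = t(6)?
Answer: 111930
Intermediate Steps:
t(y) = y + y² (t(y) = y² + y = y + y²)
E(v) = 42 (E(v) = 6*(1 + 6) = 6*7 = 42)
(E(-3)*(-13))*(-205) = (42*(-13))*(-205) = -546*(-205) = 111930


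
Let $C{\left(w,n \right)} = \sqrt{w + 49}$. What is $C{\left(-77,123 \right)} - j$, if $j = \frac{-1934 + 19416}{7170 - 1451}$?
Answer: $- \frac{17482}{5719} + 2 i \sqrt{7} \approx -3.0568 + 5.2915 i$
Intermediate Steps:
$j = \frac{17482}{5719} \approx 3.0568$
$C{\left(w,n \right)} = \sqrt{49 + w}$
$C{\left(-77,123 \right)} - j = \sqrt{49 - 77} - \frac{17482}{5719} = \sqrt{-28} - \frac{17482}{5719} = 2 i \sqrt{7} - \frac{17482}{5719} = - \frac{17482}{5719} + 2 i \sqrt{7}$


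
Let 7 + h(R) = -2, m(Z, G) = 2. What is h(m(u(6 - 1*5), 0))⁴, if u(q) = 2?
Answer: 6561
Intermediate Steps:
h(R) = -9 (h(R) = -7 - 2 = -9)
h(m(u(6 - 1*5), 0))⁴ = (-9)⁴ = 6561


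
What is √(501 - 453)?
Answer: 4*√3 ≈ 6.9282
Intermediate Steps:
√(501 - 453) = √48 = 4*√3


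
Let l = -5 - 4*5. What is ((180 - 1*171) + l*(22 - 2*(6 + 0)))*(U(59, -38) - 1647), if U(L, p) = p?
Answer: 406085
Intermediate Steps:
l = -25 (l = -5 - 20 = -25)
((180 - 1*171) + l*(22 - 2*(6 + 0)))*(U(59, -38) - 1647) = ((180 - 1*171) - 25*(22 - 2*(6 + 0)))*(-38 - 1647) = ((180 - 171) - 25*(22 - 2*6))*(-1685) = (9 - 25*(22 - 12))*(-1685) = (9 - 25*10)*(-1685) = (9 - 250)*(-1685) = -241*(-1685) = 406085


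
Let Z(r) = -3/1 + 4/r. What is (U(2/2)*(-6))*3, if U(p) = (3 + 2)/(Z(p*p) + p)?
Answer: -45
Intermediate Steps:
Z(r) = -3 + 4/r (Z(r) = -3*1 + 4/r = -3 + 4/r)
U(p) = 5/(-3 + p + 4/p²) (U(p) = (3 + 2)/((-3 + 4/((p*p))) + p) = 5/((-3 + 4/(p²)) + p) = 5/((-3 + 4/p²) + p) = 5/(-3 + p + 4/p²))
(U(2/2)*(-6))*3 = ((5*(2/2)²/(4 + (2/2)²*(-3 + 2/2)))*(-6))*3 = ((5*(2*(½))²/(4 + (2*(½))²*(-3 + 2*(½))))*(-6))*3 = ((5*1²/(4 + 1²*(-3 + 1)))*(-6))*3 = ((5*1/(4 + 1*(-2)))*(-6))*3 = ((5*1/(4 - 2))*(-6))*3 = ((5*1/2)*(-6))*3 = ((5*1*(½))*(-6))*3 = ((5/2)*(-6))*3 = -15*3 = -45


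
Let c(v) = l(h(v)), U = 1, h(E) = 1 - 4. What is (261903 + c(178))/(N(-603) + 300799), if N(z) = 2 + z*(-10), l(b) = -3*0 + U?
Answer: 261904/306831 ≈ 0.85358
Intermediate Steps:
h(E) = -3
l(b) = 1 (l(b) = -3*0 + 1 = 0 + 1 = 1)
c(v) = 1
N(z) = 2 - 10*z
(261903 + c(178))/(N(-603) + 300799) = (261903 + 1)/((2 - 10*(-603)) + 300799) = 261904/((2 + 6030) + 300799) = 261904/(6032 + 300799) = 261904/306831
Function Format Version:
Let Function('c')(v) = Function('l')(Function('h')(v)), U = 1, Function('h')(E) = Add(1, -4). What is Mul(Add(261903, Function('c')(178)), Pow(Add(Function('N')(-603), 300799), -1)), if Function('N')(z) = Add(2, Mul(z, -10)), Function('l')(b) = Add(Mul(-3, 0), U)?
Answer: Rational(261904, 306831) ≈ 0.85358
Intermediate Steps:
Function('h')(E) = -3
Function('l')(b) = 1 (Function('l')(b) = Add(Mul(-3, 0), 1) = Add(0, 1) = 1)
Function('c')(v) = 1
Function('N')(z) = Add(2, Mul(-10, z))
Mul(Add(261903, Function('c')(178)), Pow(Add(Function('N')(-603), 300799), -1)) = Mul(Add(261903, 1), Pow(Add(Add(2, Mul(-10, -603)), 300799), -1)) = Mul(261904, Pow(Add(Add(2, 6030), 300799), -1)) = Mul(261904, Pow(Add(6032, 300799), -1)) = Mul(261904, Pow(306831, -1)) = Mul(261904, Rational(1, 306831)) = Rational(261904, 306831)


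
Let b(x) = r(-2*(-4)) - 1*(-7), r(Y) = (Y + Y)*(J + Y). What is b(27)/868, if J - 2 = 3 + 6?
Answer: 311/868 ≈ 0.35829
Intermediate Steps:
J = 11 (J = 2 + (3 + 6) = 2 + 9 = 11)
r(Y) = 2*Y*(11 + Y) (r(Y) = (Y + Y)*(11 + Y) = (2*Y)*(11 + Y) = 2*Y*(11 + Y))
b(x) = 311 (b(x) = 2*(-2*(-4))*(11 - 2*(-4)) - 1*(-7) = 2*8*(11 + 8) + 7 = 2*8*19 + 7 = 304 + 7 = 311)
b(27)/868 = 311/868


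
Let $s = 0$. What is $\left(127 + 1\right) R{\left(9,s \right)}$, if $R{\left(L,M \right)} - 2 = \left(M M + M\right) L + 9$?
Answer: $1408$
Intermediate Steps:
$R{\left(L,M \right)} = 11 + L \left(M + M^{2}\right)$ ($R{\left(L,M \right)} = 2 + \left(\left(M M + M\right) L + 9\right) = 2 + \left(\left(M^{2} + M\right) L + 9\right) = 2 + \left(\left(M + M^{2}\right) L + 9\right) = 2 + \left(L \left(M + M^{2}\right) + 9\right) = 2 + \left(9 + L \left(M + M^{2}\right)\right) = 11 + L \left(M + M^{2}\right)$)
$\left(127 + 1\right) R{\left(9,s \right)} = \left(127 + 1\right) \left(11 + 9 \cdot 0 + 9 \cdot 0^{2}\right) = 128 \left(11 + 0 + 9 \cdot 0\right) = 128 \left(11 + 0 + 0\right) = 128 \cdot 11 = 1408$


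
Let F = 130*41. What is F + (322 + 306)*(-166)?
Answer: -98918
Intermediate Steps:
F = 5330
F + (322 + 306)*(-166) = 5330 + (322 + 306)*(-166) = 5330 + 628*(-166) = 5330 - 104248 = -98918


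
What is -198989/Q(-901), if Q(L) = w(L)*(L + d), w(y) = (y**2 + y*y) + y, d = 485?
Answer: 198989/675043616 ≈ 0.00029478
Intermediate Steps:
w(y) = y + 2*y**2 (w(y) = (y**2 + y**2) + y = 2*y**2 + y = y + 2*y**2)
Q(L) = L*(1 + 2*L)*(485 + L) (Q(L) = (L*(1 + 2*L))*(L + 485) = (L*(1 + 2*L))*(485 + L) = L*(1 + 2*L)*(485 + L))
-198989/Q(-901) = -198989*(-1/(901*(1 + 2*(-901))*(485 - 901))) = -198989*1/(374816*(1 - 1802)) = -198989/((-901*(-1801)*(-416))) = -198989/(-675043616) = -198989*(-1/675043616) = 198989/675043616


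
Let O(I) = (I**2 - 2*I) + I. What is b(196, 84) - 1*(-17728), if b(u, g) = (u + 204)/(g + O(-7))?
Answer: 124116/7 ≈ 17731.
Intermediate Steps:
O(I) = I**2 - I
b(u, g) = (204 + u)/(56 + g) (b(u, g) = (u + 204)/(g - 7*(-1 - 7)) = (204 + u)/(g - 7*(-8)) = (204 + u)/(g + 56) = (204 + u)/(56 + g))
b(196, 84) - 1*(-17728) = (204 + 196)/(56 + 84) - 1*(-17728) = 400/140 + 17728 = (1/140)*400 + 17728 = 20/7 + 17728 = 124116/7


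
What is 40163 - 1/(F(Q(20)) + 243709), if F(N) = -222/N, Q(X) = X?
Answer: 97876387567/2436979 ≈ 40163.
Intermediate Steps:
40163 - 1/(F(Q(20)) + 243709) = 40163 - 1/(-222/20 + 243709) = 40163 - 1/(-222*1/20 + 243709) = 40163 - 1/(-111/10 + 243709) = 40163 - 1/2436979/10 = 40163 - 1*10/2436979 = 40163 - 10/2436979 = 97876387567/2436979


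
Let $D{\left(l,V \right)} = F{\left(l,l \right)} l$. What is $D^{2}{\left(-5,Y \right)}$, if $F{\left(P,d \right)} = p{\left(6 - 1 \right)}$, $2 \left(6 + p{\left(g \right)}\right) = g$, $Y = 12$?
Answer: $\frac{1225}{4} \approx 306.25$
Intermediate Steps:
$p{\left(g \right)} = -6 + \frac{g}{2}$
$F{\left(P,d \right)} = - \frac{7}{2}$ ($F{\left(P,d \right)} = -6 + \frac{6 - 1}{2} = -6 + \frac{1}{2} \cdot 5 = -6 + \frac{5}{2} = - \frac{7}{2}$)
$D{\left(l,V \right)} = - \frac{7 l}{2}$
$D^{2}{\left(-5,Y \right)} = \left(\left(- \frac{7}{2}\right) \left(-5\right)\right)^{2} = \left(\frac{35}{2}\right)^{2} = \frac{1225}{4}$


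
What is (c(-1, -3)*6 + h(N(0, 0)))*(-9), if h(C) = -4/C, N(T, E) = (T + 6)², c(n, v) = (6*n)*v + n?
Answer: -917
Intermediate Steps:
c(n, v) = n + 6*n*v (c(n, v) = 6*n*v + n = n + 6*n*v)
N(T, E) = (6 + T)²
(c(-1, -3)*6 + h(N(0, 0)))*(-9) = (-(1 + 6*(-3))*6 - 4/(6 + 0)²)*(-9) = (-(1 - 18)*6 - 4/(6²))*(-9) = (-1*(-17)*6 - 4/36)*(-9) = (17*6 - 4*1/36)*(-9) = (102 - ⅑)*(-9) = (917/9)*(-9) = -917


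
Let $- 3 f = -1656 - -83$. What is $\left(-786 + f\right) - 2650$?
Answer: $- \frac{8735}{3} \approx -2911.7$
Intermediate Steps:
$f = \frac{1573}{3}$ ($f = - \frac{-1656 - -83}{3} = - \frac{-1656 + 83}{3} = \left(- \frac{1}{3}\right) \left(-1573\right) = \frac{1573}{3} \approx 524.33$)
$\left(-786 + f\right) - 2650 = \left(-786 + \frac{1573}{3}\right) - 2650 = - \frac{785}{3} - 2650 = - \frac{8735}{3}$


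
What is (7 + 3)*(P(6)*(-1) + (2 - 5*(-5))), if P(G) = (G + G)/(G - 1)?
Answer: 246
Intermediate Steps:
P(G) = 2*G/(-1 + G) (P(G) = (2*G)/(-1 + G) = 2*G/(-1 + G))
(7 + 3)*(P(6)*(-1) + (2 - 5*(-5))) = (7 + 3)*((2*6/(-1 + 6))*(-1) + (2 - 5*(-5))) = 10*((2*6/5)*(-1) + (2 + 25)) = 10*((2*6*(⅕))*(-1) + 27) = 10*((12/5)*(-1) + 27) = 10*(-12/5 + 27) = 10*(123/5) = 246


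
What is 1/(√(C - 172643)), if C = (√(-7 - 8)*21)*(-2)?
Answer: (-172643 - 42*I*√15)^(-½) ≈ 1.13e-6 + 0.0024067*I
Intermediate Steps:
C = -42*I*√15 (C = (√(-15)*21)*(-2) = ((I*√15)*21)*(-2) = (21*I*√15)*(-2) = -42*I*√15 ≈ -162.67*I)
1/(√(C - 172643)) = 1/(√(-42*I*√15 - 172643)) = 1/(√(-172643 - 42*I*√15)) = (-172643 - 42*I*√15)^(-½)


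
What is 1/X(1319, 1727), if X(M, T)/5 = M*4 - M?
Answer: 1/19785 ≈ 5.0543e-5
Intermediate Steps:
X(M, T) = 15*M (X(M, T) = 5*(M*4 - M) = 5*(4*M - M) = 5*(3*M) = 15*M)
1/X(1319, 1727) = 1/(15*1319) = 1/19785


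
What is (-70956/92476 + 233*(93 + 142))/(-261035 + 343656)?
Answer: 1265863106/1910114899 ≈ 0.66272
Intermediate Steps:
(-70956/92476 + 233*(93 + 142))/(-261035 + 343656) = (-70956*1/92476 + 233*235)/82621 = (-17739/23119 + 54755)*(1/82621) = (1265863106/23119)*(1/82621) = 1265863106/1910114899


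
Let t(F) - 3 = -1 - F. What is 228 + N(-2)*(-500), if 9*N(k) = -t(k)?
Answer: 4052/9 ≈ 450.22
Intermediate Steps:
t(F) = 2 - F (t(F) = 3 + (-1 - F) = 2 - F)
N(k) = -2/9 + k/9 (N(k) = (-(2 - k))/9 = (-2 + k)/9 = -2/9 + k/9)
228 + N(-2)*(-500) = 228 + (-2/9 + (⅑)*(-2))*(-500) = 228 + (-2/9 - 2/9)*(-500) = 228 - 4/9*(-500) = 228 + 2000/9 = 4052/9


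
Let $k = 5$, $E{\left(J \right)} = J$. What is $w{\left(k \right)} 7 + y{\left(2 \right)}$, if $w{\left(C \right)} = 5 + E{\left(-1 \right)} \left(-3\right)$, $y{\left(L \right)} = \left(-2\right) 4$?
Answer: $48$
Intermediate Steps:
$y{\left(L \right)} = -8$
$w{\left(C \right)} = 8$ ($w{\left(C \right)} = 5 - -3 = 5 + 3 = 8$)
$w{\left(k \right)} 7 + y{\left(2 \right)} = 8 \cdot 7 - 8 = 56 - 8 = 48$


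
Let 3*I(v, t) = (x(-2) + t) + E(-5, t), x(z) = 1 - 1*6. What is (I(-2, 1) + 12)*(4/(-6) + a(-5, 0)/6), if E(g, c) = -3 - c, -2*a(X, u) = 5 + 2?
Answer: -35/3 ≈ -11.667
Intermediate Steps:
a(X, u) = -7/2 (a(X, u) = -(5 + 2)/2 = -½*7 = -7/2)
x(z) = -5 (x(z) = 1 - 6 = -5)
I(v, t) = -8/3 (I(v, t) = ((-5 + t) + (-3 - t))/3 = (⅓)*(-8) = -8/3)
(I(-2, 1) + 12)*(4/(-6) + a(-5, 0)/6) = (-8/3 + 12)*(4/(-6) - 7/2/6) = 28*(4*(-⅙) - 7/2*⅙)/3 = 28*(-⅔ - 7/12)/3 = (28/3)*(-5/4) = -35/3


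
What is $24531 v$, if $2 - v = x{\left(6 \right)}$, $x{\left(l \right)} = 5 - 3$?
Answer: $0$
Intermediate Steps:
$x{\left(l \right)} = 2$ ($x{\left(l \right)} = 5 - 3 = 2$)
$v = 0$ ($v = 2 - 2 = 0$)
$24531 v = 24531 \cdot 0 = 0$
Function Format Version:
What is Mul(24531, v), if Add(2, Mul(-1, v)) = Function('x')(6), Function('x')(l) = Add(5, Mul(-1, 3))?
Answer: 0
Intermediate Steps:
Function('x')(l) = 2 (Function('x')(l) = Add(5, -3) = 2)
v = 0 (v = Add(2, Mul(-1, 2)) = Add(2, -2) = 0)
Mul(24531, v) = Mul(24531, 0) = 0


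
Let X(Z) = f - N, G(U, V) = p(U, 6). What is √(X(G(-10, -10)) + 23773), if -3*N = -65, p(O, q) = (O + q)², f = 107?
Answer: 5*√8589/3 ≈ 154.46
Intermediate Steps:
N = 65/3 (N = -⅓*(-65) = 65/3 ≈ 21.667)
G(U, V) = (6 + U)² (G(U, V) = (U + 6)² = (6 + U)²)
X(Z) = 256/3 (X(Z) = 107 - 1*65/3 = 107 - 65/3 = 256/3)
√(X(G(-10, -10)) + 23773) = √(256/3 + 23773) = √(71575/3) = 5*√8589/3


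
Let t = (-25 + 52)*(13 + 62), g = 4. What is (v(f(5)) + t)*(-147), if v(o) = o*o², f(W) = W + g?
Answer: -404838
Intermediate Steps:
f(W) = 4 + W (f(W) = W + 4 = 4 + W)
t = 2025 (t = 27*75 = 2025)
v(o) = o³
(v(f(5)) + t)*(-147) = ((4 + 5)³ + 2025)*(-147) = (9³ + 2025)*(-147) = (729 + 2025)*(-147) = 2754*(-147) = -404838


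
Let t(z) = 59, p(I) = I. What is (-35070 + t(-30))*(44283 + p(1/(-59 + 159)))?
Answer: -155039246311/100 ≈ -1.5504e+9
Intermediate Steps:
(-35070 + t(-30))*(44283 + p(1/(-59 + 159))) = (-35070 + 59)*(44283 + 1/(-59 + 159)) = -35011*(44283 + 1/100) = -35011*4428301/100 = -155039246311/100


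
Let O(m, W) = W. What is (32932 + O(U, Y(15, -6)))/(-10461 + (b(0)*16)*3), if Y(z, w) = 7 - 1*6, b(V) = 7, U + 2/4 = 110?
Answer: -32933/10125 ≈ -3.2526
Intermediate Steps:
U = 219/2 (U = -1/2 + 110 = 219/2 ≈ 109.50)
Y(z, w) = 1 (Y(z, w) = 7 - 6 = 1)
(32932 + O(U, Y(15, -6)))/(-10461 + (b(0)*16)*3) = (32932 + 1)/(-10461 + (7*16)*3) = 32933/(-10461 + 112*3) = 32933/(-10461 + 336) = 32933/(-10125) = 32933*(-1/10125) = -32933/10125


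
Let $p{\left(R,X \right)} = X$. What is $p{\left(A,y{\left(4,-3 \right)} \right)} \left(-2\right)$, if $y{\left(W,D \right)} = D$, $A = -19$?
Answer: $6$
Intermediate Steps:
$p{\left(A,y{\left(4,-3 \right)} \right)} \left(-2\right) = \left(-3\right) \left(-2\right) = 6$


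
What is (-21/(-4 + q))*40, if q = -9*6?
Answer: 420/29 ≈ 14.483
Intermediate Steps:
q = -54
(-21/(-4 + q))*40 = (-21/(-4 - 54))*40 = (-21/(-58))*40 = -1/58*(-21)*40 = (21/58)*40 = 420/29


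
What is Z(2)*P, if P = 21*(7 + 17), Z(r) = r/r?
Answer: 504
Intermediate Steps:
Z(r) = 1
P = 504 (P = 21*24 = 504)
Z(2)*P = 1*504 = 504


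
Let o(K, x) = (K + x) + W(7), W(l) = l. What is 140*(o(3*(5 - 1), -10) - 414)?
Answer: -56700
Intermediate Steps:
o(K, x) = 7 + K + x (o(K, x) = (K + x) + 7 = 7 + K + x)
140*(o(3*(5 - 1), -10) - 414) = 140*((7 + 3*(5 - 1) - 10) - 414) = 140*((7 + 3*4 - 10) - 414) = 140*((7 + 12 - 10) - 414) = 140*(9 - 414) = 140*(-405) = -56700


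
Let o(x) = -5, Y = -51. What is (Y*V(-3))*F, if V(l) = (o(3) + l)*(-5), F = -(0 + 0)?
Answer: 0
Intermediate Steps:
F = 0 (F = -1*0 = 0)
V(l) = 25 - 5*l (V(l) = (-5 + l)*(-5) = 25 - 5*l)
(Y*V(-3))*F = -51*(25 - 5*(-3))*0 = -51*(25 + 15)*0 = -51*40*0 = -2040*0 = 0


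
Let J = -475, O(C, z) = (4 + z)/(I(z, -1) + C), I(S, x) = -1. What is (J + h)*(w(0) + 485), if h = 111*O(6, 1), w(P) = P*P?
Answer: -176540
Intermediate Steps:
w(P) = P**2
O(C, z) = (4 + z)/(-1 + C)
h = 111 (h = 111*((4 + 1)/(-1 + 6)) = 111*(5/5) = 111*((1/5)*5) = 111*1 = 111)
(J + h)*(w(0) + 485) = (-475 + 111)*(0**2 + 485) = -364*(0 + 485) = -364*485 = -176540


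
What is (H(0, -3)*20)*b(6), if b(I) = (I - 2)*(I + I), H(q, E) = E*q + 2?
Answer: 1920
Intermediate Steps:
H(q, E) = 2 + E*q
b(I) = 2*I*(-2 + I) (b(I) = (-2 + I)*(2*I) = 2*I*(-2 + I))
(H(0, -3)*20)*b(6) = ((2 - 3*0)*20)*(2*6*(-2 + 6)) = ((2 + 0)*20)*(2*6*4) = (2*20)*48 = 40*48 = 1920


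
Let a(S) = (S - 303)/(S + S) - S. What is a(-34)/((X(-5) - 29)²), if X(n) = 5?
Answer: 883/13056 ≈ 0.067632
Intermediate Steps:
a(S) = -S + (-303 + S)/(2*S) (a(S) = (-303 + S)/((2*S)) - S = (-303 + S)*(1/(2*S)) - S = (-303 + S)/(2*S) - S = -S + (-303 + S)/(2*S))
a(-34)/((X(-5) - 29)²) = (½ - 1*(-34) - 303/2/(-34))/((5 - 29)²) = (½ + 34 - 303/2*(-1/34))/((-24)²) = (½ + 34 + 303/68)/576 = (2649/68)*(1/576) = 883/13056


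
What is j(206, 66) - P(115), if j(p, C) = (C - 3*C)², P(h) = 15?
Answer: 17409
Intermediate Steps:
j(p, C) = 4*C² (j(p, C) = (-2*C)² = 4*C²)
j(206, 66) - P(115) = 4*66² - 1*15 = 4*4356 - 15 = 17424 - 15 = 17409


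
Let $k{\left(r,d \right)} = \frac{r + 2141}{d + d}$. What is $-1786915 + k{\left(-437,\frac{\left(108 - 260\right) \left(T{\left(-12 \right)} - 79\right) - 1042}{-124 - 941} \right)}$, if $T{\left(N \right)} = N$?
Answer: $- \frac{2285555023}{1279} \approx -1.787 \cdot 10^{6}$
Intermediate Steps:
$k{\left(r,d \right)} = \frac{2141 + r}{2 d}$
$-1786915 + k{\left(-437,\frac{\left(108 - 260\right) \left(T{\left(-12 \right)} - 79\right) - 1042}{-124 - 941} \right)} = -1786915 + \frac{2141 - 437}{2 \frac{\left(108 - 260\right) \left(-12 - 79\right) - 1042}{-124 - 941}} = -1786915 + \frac{1}{2} \frac{1}{\left(\left(108 - 260\right) \left(-91\right) - 1042\right) \frac{1}{-1065}} \cdot 1704 = -1786915 + \frac{1}{2} \frac{1}{\left(\left(108 - 260\right) \left(-91\right) - 1042\right) \left(- \frac{1}{1065}\right)} 1704 = -1786915 + \frac{1}{2} \frac{1}{\left(\left(-152\right) \left(-91\right) - 1042\right) \left(- \frac{1}{1065}\right)} 1704 = -1786915 + \frac{1}{2} \frac{1}{\left(13832 - 1042\right) \left(- \frac{1}{1065}\right)} 1704 = -1786915 + \frac{1}{2} \frac{1}{12790 \left(- \frac{1}{1065}\right)} 1704 = -1786915 + \frac{1}{2} \frac{1}{- \frac{2558}{213}} \cdot 1704 = -1786915 + \frac{1}{2} \left(- \frac{213}{2558}\right) 1704 = -1786915 - \frac{90738}{1279} = - \frac{2285555023}{1279}$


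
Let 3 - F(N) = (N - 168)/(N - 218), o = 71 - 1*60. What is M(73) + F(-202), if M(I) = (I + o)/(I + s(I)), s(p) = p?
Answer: 8261/3066 ≈ 2.6944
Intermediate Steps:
o = 11 (o = 71 - 60 = 11)
F(N) = 3 - (-168 + N)/(-218 + N) (F(N) = 3 - (N - 168)/(N - 218) = 3 - (-168 + N)/(-218 + N))
M(I) = (11 + I)/(2*I) (M(I) = (I + 11)/(I + I) = (11 + I)/((2*I)) = (11 + I)*(1/(2*I)) = (11 + I)/(2*I))
M(73) + F(-202) = (½)*(11 + 73)/73 + 2*(-243 - 202)/(-218 - 202) = (½)*(1/73)*84 + 2*(-445)/(-420) = 42/73 + 2*(-1/420)*(-445) = 42/73 + 89/42 = 8261/3066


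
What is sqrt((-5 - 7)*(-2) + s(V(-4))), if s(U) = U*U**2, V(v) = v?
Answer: 2*I*sqrt(10) ≈ 6.3246*I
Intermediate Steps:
s(U) = U**3
sqrt((-5 - 7)*(-2) + s(V(-4))) = sqrt((-5 - 7)*(-2) + (-4)**3) = sqrt(-12*(-2) - 64) = sqrt(24 - 64) = sqrt(-40) = 2*I*sqrt(10)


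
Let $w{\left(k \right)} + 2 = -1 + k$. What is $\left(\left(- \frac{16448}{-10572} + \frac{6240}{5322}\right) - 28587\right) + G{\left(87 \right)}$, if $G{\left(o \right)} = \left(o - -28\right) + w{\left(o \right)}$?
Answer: $- \frac{66544756244}{2344341} \approx -28385.0$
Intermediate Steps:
$w{\left(k \right)} = -3 + k$ ($w{\left(k \right)} = -2 + \left(-1 + k\right) = -3 + k$)
$G{\left(o \right)} = 25 + 2 o$ ($G{\left(o \right)} = \left(o - -28\right) + \left(-3 + o\right) = \left(o + 28\right) + \left(-3 + o\right) = \left(28 + o\right) + \left(-3 + o\right) = 25 + 2 o$)
$\left(\left(- \frac{16448}{-10572} + \frac{6240}{5322}\right) - 28587\right) + G{\left(87 \right)} = \left(\left(- \frac{16448}{-10572} + \frac{6240}{5322}\right) - 28587\right) + \left(25 + 2 \cdot 87\right) = \left(\left(\left(-16448\right) \left(- \frac{1}{10572}\right) + 6240 \cdot \frac{1}{5322}\right) - 28587\right) + \left(25 + 174\right) = \left(\left(\frac{4112}{2643} + \frac{1040}{887}\right) - 28587\right) + 199 = \left(\frac{6396064}{2344341} - 28587\right) + 199 = - \frac{67011280103}{2344341} + 199 = - \frac{66544756244}{2344341}$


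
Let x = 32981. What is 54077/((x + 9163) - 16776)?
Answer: 54077/25368 ≈ 2.1317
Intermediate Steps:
54077/((x + 9163) - 16776) = 54077/((32981 + 9163) - 16776) = 54077/(42144 - 16776) = 54077/25368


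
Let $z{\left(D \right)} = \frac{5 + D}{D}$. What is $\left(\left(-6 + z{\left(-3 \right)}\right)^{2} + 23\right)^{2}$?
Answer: $\frac{368449}{81} \approx 4548.8$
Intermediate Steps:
$z{\left(D \right)} = \frac{5 + D}{D}$
$\left(\left(-6 + z{\left(-3 \right)}\right)^{2} + 23\right)^{2} = \left(\left(-6 + \frac{5 - 3}{-3}\right)^{2} + 23\right)^{2} = \left(\left(-6 - \frac{2}{3}\right)^{2} + 23\right)^{2} = \left(\left(- \frac{20}{3}\right)^{2} + 23\right)^{2} = \left(\frac{400}{9} + 23\right)^{2} = \left(\frac{607}{9}\right)^{2} = \frac{368449}{81}$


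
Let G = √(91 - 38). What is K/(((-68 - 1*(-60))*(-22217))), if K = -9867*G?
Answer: -759*√53/13672 ≈ -0.40415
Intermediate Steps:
G = √53 ≈ 7.2801
K = -9867*√53 ≈ -71833.
K/(((-68 - 1*(-60))*(-22217))) = (-9867*√53)/(((-68 - 1*(-60))*(-22217))) = (-9867*√53)/(((-68 + 60)*(-22217))) = (-9867*√53)/((-8*(-22217))) = -9867*√53/177736 = -9867*√53*(1/177736) = -759*√53/13672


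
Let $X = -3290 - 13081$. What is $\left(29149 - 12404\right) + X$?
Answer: $374$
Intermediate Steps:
$X = -16371$
$\left(29149 - 12404\right) + X = \left(29149 - 12404\right) - 16371 = 16745 - 16371 = 374$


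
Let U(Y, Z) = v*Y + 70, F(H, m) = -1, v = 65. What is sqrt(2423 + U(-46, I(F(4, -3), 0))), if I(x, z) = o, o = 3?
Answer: I*sqrt(497) ≈ 22.293*I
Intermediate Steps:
I(x, z) = 3
U(Y, Z) = 70 + 65*Y (U(Y, Z) = 65*Y + 70 = 70 + 65*Y)
sqrt(2423 + U(-46, I(F(4, -3), 0))) = sqrt(2423 + (70 + 65*(-46))) = sqrt(2423 + (70 - 2990)) = sqrt(2423 - 2920) = sqrt(-497) = I*sqrt(497)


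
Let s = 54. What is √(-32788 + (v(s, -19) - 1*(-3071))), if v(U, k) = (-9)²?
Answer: 2*I*√7409 ≈ 172.15*I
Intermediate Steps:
v(U, k) = 81
√(-32788 + (v(s, -19) - 1*(-3071))) = √(-32788 + (81 - 1*(-3071))) = √(-32788 + (81 + 3071)) = √(-32788 + 3152) = √(-29636) = 2*I*√7409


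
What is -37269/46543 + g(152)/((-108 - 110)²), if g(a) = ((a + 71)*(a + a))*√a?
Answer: -37269/46543 + 33896*√38/11881 ≈ 16.786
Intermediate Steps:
g(a) = 2*a^(3/2)*(71 + a) (g(a) = ((71 + a)*(2*a))*√a = (2*a*(71 + a))*√a = 2*a^(3/2)*(71 + a))
-37269/46543 + g(152)/((-108 - 110)²) = -37269/46543 + (2*152^(3/2)*(71 + 152))/((-108 - 110)²) = -37269*1/46543 + (2*(304*√38)*223)/((-218)²) = -37269/46543 + (135584*√38)/47524 = -37269/46543 + (135584*√38)*(1/47524) = -37269/46543 + 33896*√38/11881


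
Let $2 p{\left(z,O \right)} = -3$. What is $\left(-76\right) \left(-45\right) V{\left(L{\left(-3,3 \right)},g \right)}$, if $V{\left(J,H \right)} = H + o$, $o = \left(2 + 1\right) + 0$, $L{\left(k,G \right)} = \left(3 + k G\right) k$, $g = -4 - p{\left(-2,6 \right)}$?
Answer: $1710$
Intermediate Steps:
$p{\left(z,O \right)} = - \frac{3}{2}$ ($p{\left(z,O \right)} = \frac{1}{2} \left(-3\right) = - \frac{3}{2}$)
$g = - \frac{5}{2}$ ($g = -4 - - \frac{3}{2} = -4 + \frac{3}{2} = - \frac{5}{2} \approx -2.5$)
$L{\left(k,G \right)} = k \left(3 + G k\right)$ ($L{\left(k,G \right)} = \left(3 + G k\right) k = k \left(3 + G k\right)$)
$o = 3$ ($o = 3 + 0 = 3$)
$V{\left(J,H \right)} = 3 + H$ ($V{\left(J,H \right)} = H + 3 = 3 + H$)
$\left(-76\right) \left(-45\right) V{\left(L{\left(-3,3 \right)},g \right)} = \left(-76\right) \left(-45\right) \left(3 - \frac{5}{2}\right) = 3420 \cdot \frac{1}{2} = 1710$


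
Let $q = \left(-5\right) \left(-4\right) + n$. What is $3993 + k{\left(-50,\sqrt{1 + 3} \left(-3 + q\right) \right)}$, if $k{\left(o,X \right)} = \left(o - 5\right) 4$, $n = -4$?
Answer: $3773$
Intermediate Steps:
$q = 16$ ($q = \left(-5\right) \left(-4\right) - 4 = 20 - 4 = 16$)
$k{\left(o,X \right)} = -20 + 4 o$ ($k{\left(o,X \right)} = \left(-5 + o\right) 4 = -20 + 4 o$)
$3993 + k{\left(-50,\sqrt{1 + 3} \left(-3 + q\right) \right)} = 3993 + \left(-20 + 4 \left(-50\right)\right) = 3993 - 220 = 3773$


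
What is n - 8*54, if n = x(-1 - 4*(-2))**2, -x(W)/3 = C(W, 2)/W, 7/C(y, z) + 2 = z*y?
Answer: -6911/16 ≈ -431.94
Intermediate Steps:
C(y, z) = 7/(-2 + y*z) (C(y, z) = 7/(-2 + z*y) = 7/(-2 + y*z))
x(W) = -21/(W*(-2 + 2*W)) (x(W) = -3*7/(-2 + W*2)/W = -3*7/(-2 + 2*W)/W = -21/(W*(-2 + 2*W)))
n = 1/16 (n = (-21/(2*(-1 - 4*(-2))*(-1 + (-1 - 4*(-2)))))**2 = (-21/(2*(-1 + 8)*(-1 + (-1 + 8))))**2 = (-21/2/(7*(-1 + 7)))**2 = (-21/2*1/7/6)**2 = (-21/2*1/7*1/6)**2 = (-1/4)**2 = 1/16 ≈ 0.062500)
n - 8*54 = 1/16 - 8*54 = 1/16 - 432 = -6911/16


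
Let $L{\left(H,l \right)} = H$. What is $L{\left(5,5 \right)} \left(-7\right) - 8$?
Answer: $-43$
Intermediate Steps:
$L{\left(5,5 \right)} \left(-7\right) - 8 = 5 \left(-7\right) - 8 = -35 - 8 = -43$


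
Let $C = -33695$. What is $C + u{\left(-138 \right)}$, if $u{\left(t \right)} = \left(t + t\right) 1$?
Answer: $-33971$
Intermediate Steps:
$u{\left(t \right)} = 2 t$ ($u{\left(t \right)} = 2 t 1 = 2 t$)
$C + u{\left(-138 \right)} = -33695 + 2 \left(-138\right) = -33695 - 276 = -33971$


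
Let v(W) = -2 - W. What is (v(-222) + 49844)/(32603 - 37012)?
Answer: -50064/4409 ≈ -11.355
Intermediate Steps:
(v(-222) + 49844)/(32603 - 37012) = ((-2 - 1*(-222)) + 49844)/(32603 - 37012) = ((-2 + 222) + 49844)/(-4409) = (220 + 49844)*(-1/4409) = 50064*(-1/4409) = -50064/4409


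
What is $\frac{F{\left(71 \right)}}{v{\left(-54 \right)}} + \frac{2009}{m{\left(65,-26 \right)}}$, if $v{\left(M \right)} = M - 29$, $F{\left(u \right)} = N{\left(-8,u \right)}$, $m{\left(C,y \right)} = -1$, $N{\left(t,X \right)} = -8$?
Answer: $- \frac{166739}{83} \approx -2008.9$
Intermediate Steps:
$F{\left(u \right)} = -8$
$v{\left(M \right)} = -29 + M$ ($v{\left(M \right)} = M - 29 = -29 + M$)
$\frac{F{\left(71 \right)}}{v{\left(-54 \right)}} + \frac{2009}{m{\left(65,-26 \right)}} = - \frac{8}{-29 - 54} + \frac{2009}{-1} = - \frac{8}{-83} + 2009 \left(-1\right) = \left(-8\right) \left(- \frac{1}{83}\right) - 2009 = \frac{8}{83} - 2009 = - \frac{166739}{83}$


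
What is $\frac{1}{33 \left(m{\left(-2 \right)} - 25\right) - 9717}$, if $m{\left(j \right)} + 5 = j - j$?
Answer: $- \frac{1}{10707} \approx -9.3397 \cdot 10^{-5}$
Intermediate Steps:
$m{\left(j \right)} = -5$ ($m{\left(j \right)} = -5 + \left(j - j\right) = -5 + 0 = -5$)
$\frac{1}{33 \left(m{\left(-2 \right)} - 25\right) - 9717} = \frac{1}{33 \left(-5 - 25\right) - 9717} = \frac{1}{33 \left(-30\right) - 9717} = \frac{1}{-990 - 9717} = \frac{1}{-10707} = - \frac{1}{10707}$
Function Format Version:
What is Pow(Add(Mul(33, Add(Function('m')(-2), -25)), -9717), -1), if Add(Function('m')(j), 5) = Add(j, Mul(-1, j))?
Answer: Rational(-1, 10707) ≈ -9.3397e-5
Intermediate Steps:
Function('m')(j) = -5 (Function('m')(j) = Add(-5, Add(j, Mul(-1, j))) = Add(-5, 0) = -5)
Pow(Add(Mul(33, Add(Function('m')(-2), -25)), -9717), -1) = Pow(Add(Mul(33, Add(-5, -25)), -9717), -1) = Pow(Add(Mul(33, -30), -9717), -1) = Pow(Add(-990, -9717), -1) = Pow(-10707, -1) = Rational(-1, 10707)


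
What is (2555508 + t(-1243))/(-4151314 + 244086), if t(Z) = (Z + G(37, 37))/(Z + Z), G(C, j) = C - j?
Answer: -5111017/7814456 ≈ -0.65405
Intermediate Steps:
t(Z) = 1/2 (t(Z) = (Z + (37 - 1*37))/(Z + Z) = (Z + (37 - 37))/((2*Z)) = (Z + 0)*(1/(2*Z)) = Z*(1/(2*Z)) = 1/2)
(2555508 + t(-1243))/(-4151314 + 244086) = (2555508 + 1/2)/(-4151314 + 244086) = (5111017/2)/(-3907228) = (5111017/2)*(-1/3907228) = -5111017/7814456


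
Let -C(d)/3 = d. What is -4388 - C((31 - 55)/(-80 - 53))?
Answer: -583532/133 ≈ -4387.5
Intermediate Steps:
C(d) = -3*d
-4388 - C((31 - 55)/(-80 - 53)) = -4388 - (-3)*(31 - 55)/(-80 - 53) = -4388 - (-3)*(-24/(-133)) = -4388 - (-3)*(-24*(-1/133)) = -4388 - (-3)*24/133 = -4388 - 1*(-72/133) = -4388 + 72/133 = -583532/133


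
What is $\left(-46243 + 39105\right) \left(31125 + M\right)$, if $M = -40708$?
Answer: $68403454$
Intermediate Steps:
$\left(-46243 + 39105\right) \left(31125 + M\right) = \left(-46243 + 39105\right) \left(31125 - 40708\right) = \left(-7138\right) \left(-9583\right) = 68403454$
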